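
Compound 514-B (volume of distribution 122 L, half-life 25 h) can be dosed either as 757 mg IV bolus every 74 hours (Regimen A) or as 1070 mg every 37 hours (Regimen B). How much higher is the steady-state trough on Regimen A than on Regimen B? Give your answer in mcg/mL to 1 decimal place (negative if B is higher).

-4.0 mcg/mL

Regimen A: f = (1/2)^(74/25) ≈ 0.1285; Cmin,ss = (757/122)·f/(1−f) ≈ 0.915 mcg/mL.
Regimen B: f = (1/2)^(37/25) ≈ 0.3585; Cmin,ss = (1070/122)·f/(1−f) ≈ 4.901 mcg/mL.
Difference ≈ 0.915 − 4.901 ≈ -3.986 mcg/mL.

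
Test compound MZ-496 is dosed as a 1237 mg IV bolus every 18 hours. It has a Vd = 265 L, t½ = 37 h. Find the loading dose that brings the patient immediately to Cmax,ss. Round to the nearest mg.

f = (1/2)^(18/37) ≈ 0.713761; accumulation ratio R = 1/(1−f) ≈ 3.49358.
Loading dose to hit Cmax,ss on first dose: D_load = D_maint·R ≈ 1237 × 3.49358 ≈ 4321.56 mg.

4322 mg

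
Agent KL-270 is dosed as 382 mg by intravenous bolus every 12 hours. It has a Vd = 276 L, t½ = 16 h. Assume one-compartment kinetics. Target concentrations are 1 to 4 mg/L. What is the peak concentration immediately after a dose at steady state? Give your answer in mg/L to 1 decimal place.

3.4 mg/L

τ/t½ = 12/16 ≈ 0.75, so fraction remaining f = (1/2)^(12/16) ≈ 0.5946.
At steady state, accumulation factor R = 1/(1 − e^(−kτ)) ≈ 2.4667.
Single-dose peak C₀ = D/Vd = 382/276 ≈ 1.384 mg/L.
Cmax,ss = C₀/(1 − f) ≈ 1.384/0.4054 ≈ 3.414 mg/L.
Peak 3.4 mg/L vs MTC 4 mg/L: below toxic threshold.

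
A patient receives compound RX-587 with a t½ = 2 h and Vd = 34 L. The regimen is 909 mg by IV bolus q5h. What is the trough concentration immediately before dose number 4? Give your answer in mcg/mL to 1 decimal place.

5.7 mcg/mL

f = (1/2)^(τ/t½) = (1/2)^(5/2) ≈ 0.1768.
C₀ = D/Vd = 909/34 ≈ 26.735 mcg/mL.
Before the 4th dose, 3 doses have been given. Superposition: Cmin = C₀·(f + f² + … + f^3).
≈ 26.735 × (0.1768 + 0.0313 + 0.0055) ≈ 26.735 × 0.2136 ≈ 5.711 mcg/mL.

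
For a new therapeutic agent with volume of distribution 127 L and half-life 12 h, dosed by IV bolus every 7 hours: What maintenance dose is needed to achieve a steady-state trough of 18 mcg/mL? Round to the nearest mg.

1139 mg

τ/t½ = 7/12 ≈ 0.58333, so f = (1/2)^(7/12) ≈ 0.667420.
Cmin,ss = (D/Vd)·f/(1−f), so D = Cmin,ss·Vd·(1−f)/f.
D = 18 × 127 × (1−f)/f ≈ 18 × 127 × 0.49831 ≈ 1139.14 mg.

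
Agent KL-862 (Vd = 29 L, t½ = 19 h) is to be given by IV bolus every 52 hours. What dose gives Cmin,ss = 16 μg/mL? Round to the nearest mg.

τ/t½ = 52/19 ≈ 2.7368, so f = (1/2)^(52/19) ≈ 0.150013.
Cmin,ss = (D/Vd)·f/(1−f), so D = Cmin,ss·Vd·(1−f)/f.
D = 16 × 29 × (1−f)/f ≈ 16 × 29 × 5.66609 ≈ 2629.07 mg.

2629 mg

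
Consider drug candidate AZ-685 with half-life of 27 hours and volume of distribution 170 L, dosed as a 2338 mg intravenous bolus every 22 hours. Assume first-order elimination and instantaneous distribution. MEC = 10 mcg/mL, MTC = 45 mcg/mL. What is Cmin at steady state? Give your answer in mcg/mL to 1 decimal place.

18.1 mcg/mL

Over one 22-h interval, 22/27 ≈ 0.81481 half-lives elapse, leaving f ≈ 0.5685 of each dose.
Each bolus raises the concentration by D/Vd = 2338/170 ≈ 13.753 mcg/mL.
Steady-state trough Cmin,ss = C₀·f/(1−f) ≈ 13.753 × 0.5685/0.4315 ≈ 18.120 mcg/mL.
Trough 18.1 mcg/mL vs MEC 10 mcg/mL: adequate.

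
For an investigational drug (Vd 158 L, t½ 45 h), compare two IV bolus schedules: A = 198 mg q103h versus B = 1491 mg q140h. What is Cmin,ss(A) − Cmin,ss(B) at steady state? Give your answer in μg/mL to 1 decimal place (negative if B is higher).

-0.9 μg/mL

Regimen A: f = (1/2)^(103/45) ≈ 0.2046; Cmin,ss = (198/158)·f/(1−f) ≈ 0.322 μg/mL.
Regimen B: f = (1/2)^(140/45) ≈ 0.1157; Cmin,ss = (1491/158)·f/(1−f) ≈ 1.235 μg/mL.
Difference ≈ 0.322 − 1.235 ≈ -0.913 μg/mL.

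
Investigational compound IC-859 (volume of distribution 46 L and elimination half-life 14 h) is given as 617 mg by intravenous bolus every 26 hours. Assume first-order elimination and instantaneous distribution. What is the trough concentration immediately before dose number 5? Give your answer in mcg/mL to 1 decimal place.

f = (1/2)^(τ/t½) = (1/2)^(26/14) ≈ 0.2760.
C₀ = D/Vd = 617/46 ≈ 13.413 mcg/mL.
Before the 5th dose, 4 doses have been given. Superposition: Cmin = C₀·(f + f² + … + f^4).
≈ 13.413 × (0.2760 + 0.0762 + 0.0210 + 0.0058) ≈ 13.413 × 0.3790 ≈ 5.084 mcg/mL.

5.1 mcg/mL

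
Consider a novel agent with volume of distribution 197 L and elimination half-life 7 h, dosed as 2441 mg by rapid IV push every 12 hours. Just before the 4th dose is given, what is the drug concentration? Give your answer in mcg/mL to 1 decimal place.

f = (1/2)^(τ/t½) = (1/2)^(12/7) ≈ 0.3048.
C₀ = D/Vd = 2441/197 ≈ 12.391 mcg/mL.
Before the 4th dose, 3 doses have been given. Superposition: Cmin = C₀·(f + f² + … + f^3).
≈ 12.391 × (0.3048 + 0.0929 + 0.0283) ≈ 12.391 × 0.4260 ≈ 5.279 mcg/mL.

5.3 mcg/mL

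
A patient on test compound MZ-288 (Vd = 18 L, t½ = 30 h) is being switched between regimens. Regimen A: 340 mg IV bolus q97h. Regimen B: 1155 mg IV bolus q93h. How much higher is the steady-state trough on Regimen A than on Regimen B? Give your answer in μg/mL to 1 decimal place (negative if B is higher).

-6.2 μg/mL

Regimen A: f = (1/2)^(97/30) ≈ 0.1063; Cmin,ss = (340/18)·f/(1−f) ≈ 2.247 μg/mL.
Regimen B: f = (1/2)^(93/30) ≈ 0.1166; Cmin,ss = (1155/18)·f/(1−f) ≈ 8.469 μg/mL.
Difference ≈ 2.247 − 8.469 ≈ -6.222 μg/mL.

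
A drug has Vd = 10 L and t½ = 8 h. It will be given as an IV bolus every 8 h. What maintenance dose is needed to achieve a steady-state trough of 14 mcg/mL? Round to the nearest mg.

140 mg

τ/t½ = 8/8 ≈ 1, so f = (1/2)^(8/8) ≈ 0.500000.
Cmin,ss = (D/Vd)·f/(1−f), so D = Cmin,ss·Vd·(1−f)/f.
D = 14 × 10 × (1−f)/f ≈ 14 × 10 × 1.00000 ≈ 140.00 mg.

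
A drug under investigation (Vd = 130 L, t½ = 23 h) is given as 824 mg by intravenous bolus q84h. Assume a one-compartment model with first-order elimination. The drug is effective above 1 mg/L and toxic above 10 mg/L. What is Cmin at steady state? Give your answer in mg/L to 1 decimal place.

τ/t½ = 84/23 ≈ 3.6522, so fraction remaining f = (1/2)^(84/23) ≈ 0.0795.
Single-dose peak C₀ = D/Vd = 824/130 ≈ 6.338 mg/L.
Steady-state trough Cmin,ss = C₀·f/(1−f) ≈ 6.338 × 0.0795/0.9205 ≈ 0.547 mg/L.
Trough 0.5 mg/L vs MEC 1 mg/L: subtherapeutic.

0.5 mg/L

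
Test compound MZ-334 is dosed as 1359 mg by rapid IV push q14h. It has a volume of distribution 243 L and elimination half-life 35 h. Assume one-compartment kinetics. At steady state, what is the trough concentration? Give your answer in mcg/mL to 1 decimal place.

τ/t½ = 14/35 ≈ 0.4, so fraction remaining f = (1/2)^(14/35) ≈ 0.7579.
At steady state, accumulation factor R = 1/(1 − e^(−kτ)) ≈ 4.1305.
Single-dose peak C₀ = D/Vd = 1359/243 ≈ 5.593 mcg/mL.
Steady-state peak Cmax,ss = C₀·R ≈ 5.593 × 4.1305 ≈ 23.102 mcg/mL.
Steady-state trough Cmin,ss = Cmax,ss·f ≈ 23.102 × 0.7579 ≈ 17.509 mcg/mL.

17.5 mcg/mL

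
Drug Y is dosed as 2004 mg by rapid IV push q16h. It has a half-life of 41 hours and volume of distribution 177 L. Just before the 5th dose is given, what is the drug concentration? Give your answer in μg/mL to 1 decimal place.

24.1 μg/mL

f = (1/2)^(τ/t½) = (1/2)^(16/41) ≈ 0.7630.
C₀ = D/Vd = 2004/177 ≈ 11.322 μg/mL.
Before the 5th dose, 4 doses have been given. Superposition: Cmin = C₀·(f + f² + … + f^4).
≈ 11.322 × (0.7630 + 0.5822 + 0.4442 + 0.3389) ≈ 11.322 × 2.1283 ≈ 24.097 μg/mL.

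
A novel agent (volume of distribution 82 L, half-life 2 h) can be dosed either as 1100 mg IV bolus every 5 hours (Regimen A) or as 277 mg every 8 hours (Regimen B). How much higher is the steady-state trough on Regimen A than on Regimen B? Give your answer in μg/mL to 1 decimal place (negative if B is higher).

Regimen A: f = (1/2)^(5/2) ≈ 0.1768; Cmin,ss = (1100/82)·f/(1−f) ≈ 2.881 μg/mL.
Regimen B: f = (1/2)^(8/2) ≈ 0.0625; Cmin,ss = (277/82)·f/(1−f) ≈ 0.225 μg/mL.
Difference ≈ 2.881 − 0.225 ≈ 2.656 μg/mL.

2.7 μg/mL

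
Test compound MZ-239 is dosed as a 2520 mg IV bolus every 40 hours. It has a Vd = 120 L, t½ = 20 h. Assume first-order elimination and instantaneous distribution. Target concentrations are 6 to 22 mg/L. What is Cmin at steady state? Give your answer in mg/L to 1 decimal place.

7.0 mg/L

The dosing interval is 2 half-lives, so f = 2^(−2) = 0.25.
Accumulation ratio R = 1/(1 − f) = 1/0.75 = 4/3.
Single-dose peak C₀ = D/Vd = 2520/120 = 21 mg/L.
Steady-state peak Cmax,ss = C₀·R = 21 × 4/3 ≈ 28.000 mg/L.
Steady-state trough Cmin,ss = Cmax,ss·f ≈ 28.000 × 0.25 ≈ 7.000 mg/L.
Trough 7.0 mg/L vs MEC 6 mg/L: adequate.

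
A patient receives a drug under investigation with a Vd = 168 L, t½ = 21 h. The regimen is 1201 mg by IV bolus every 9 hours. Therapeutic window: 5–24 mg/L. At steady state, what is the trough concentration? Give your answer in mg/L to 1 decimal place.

20.7 mg/L

τ/t½ = 9/21 ≈ 0.42857, so fraction remaining f = (1/2)^(9/21) ≈ 0.7430.
Accumulation ratio R = 1/(1 − f) ≈ 1/0.2570 ≈ 3.8911.
Each bolus raises the concentration by D/Vd = 1201/168 ≈ 7.149 mg/L.
Cmax,ss = C₀/(1 − f) ≈ 7.149/0.2570 ≈ 27.817 mg/L.
Steady-state trough Cmin,ss = Cmax,ss·f ≈ 27.817 × 0.7430 ≈ 20.668 mg/L.
Trough 20.7 mg/L vs MEC 5 mg/L: adequate.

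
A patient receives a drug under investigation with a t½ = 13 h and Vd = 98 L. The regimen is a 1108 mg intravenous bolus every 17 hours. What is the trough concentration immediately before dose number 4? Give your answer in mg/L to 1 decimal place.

f = (1/2)^(τ/t½) = (1/2)^(17/13) ≈ 0.4040.
C₀ = D/Vd = 1108/98 ≈ 11.306 mg/L.
Before the 4th dose, 3 doses have been given. Superposition: Cmin = C₀·(f + f² + … + f^3).
≈ 11.306 × (0.4040 + 0.1632 + 0.0659) ≈ 11.306 × 0.6331 ≈ 7.158 mg/L.

7.2 mg/L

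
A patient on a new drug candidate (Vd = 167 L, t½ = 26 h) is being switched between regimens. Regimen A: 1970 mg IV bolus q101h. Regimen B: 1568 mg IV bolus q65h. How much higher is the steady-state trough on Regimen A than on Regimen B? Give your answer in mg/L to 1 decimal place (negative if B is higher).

Regimen A: f = (1/2)^(101/26) ≈ 0.0677; Cmin,ss = (1970/167)·f/(1−f) ≈ 0.857 mg/L.
Regimen B: f = (1/2)^(65/26) ≈ 0.1768; Cmin,ss = (1568/167)·f/(1−f) ≈ 2.017 mg/L.
Difference ≈ 0.857 − 2.017 ≈ -1.160 mg/L.

-1.2 mg/L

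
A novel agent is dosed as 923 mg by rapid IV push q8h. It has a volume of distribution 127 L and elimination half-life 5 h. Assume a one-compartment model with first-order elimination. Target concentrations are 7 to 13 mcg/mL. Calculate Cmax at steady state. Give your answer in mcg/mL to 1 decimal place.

k = ln2/t½ = ln2/5 ≈ 0.138629 h⁻¹; fraction remaining f = e^(−kτ) = e^(−0.138629×8) ≈ 0.3299.
Accumulation ratio R = 1/(1 − f) ≈ 1/0.6701 ≈ 1.4923.
Single-dose peak C₀ = D/Vd = 923/127 ≈ 7.268 mcg/mL.
Steady-state peak Cmax,ss = C₀·R ≈ 7.268 × 1.4923 ≈ 10.846 mcg/mL.
Peak 10.8 mcg/mL vs MTC 13 mcg/mL: below toxic threshold.

10.8 mcg/mL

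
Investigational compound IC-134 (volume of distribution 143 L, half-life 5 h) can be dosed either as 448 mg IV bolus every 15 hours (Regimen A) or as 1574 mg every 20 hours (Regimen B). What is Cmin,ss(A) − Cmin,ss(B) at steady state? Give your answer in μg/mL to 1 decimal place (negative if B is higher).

Regimen A: f = (1/2)^(15/5) ≈ 0.1250; Cmin,ss = (448/143)·f/(1−f) ≈ 0.448 μg/mL.
Regimen B: f = (1/2)^(20/5) ≈ 0.0625; Cmin,ss = (1574/143)·f/(1−f) ≈ 0.734 μg/mL.
Difference ≈ 0.448 − 0.734 ≈ -0.286 μg/mL.

-0.3 μg/mL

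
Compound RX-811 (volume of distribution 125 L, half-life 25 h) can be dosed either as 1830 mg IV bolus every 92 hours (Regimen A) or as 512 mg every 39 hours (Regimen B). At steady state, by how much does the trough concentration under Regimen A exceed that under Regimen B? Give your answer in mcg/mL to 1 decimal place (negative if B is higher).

Regimen A: f = (1/2)^(92/25) ≈ 0.0780; Cmin,ss = (1830/125)·f/(1−f) ≈ 1.239 mcg/mL.
Regimen B: f = (1/2)^(39/25) ≈ 0.3392; Cmin,ss = (512/125)·f/(1−f) ≈ 2.103 mcg/mL.
Difference ≈ 1.239 − 2.103 ≈ -0.864 mcg/mL.

-0.9 mcg/mL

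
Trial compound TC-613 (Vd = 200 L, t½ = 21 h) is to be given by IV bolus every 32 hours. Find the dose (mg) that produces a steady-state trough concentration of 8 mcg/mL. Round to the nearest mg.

3001 mg

τ/t½ = 32/21 ≈ 1.5238, so f = (1/2)^(32/21) ≈ 0.347766.
Cmin,ss = (D/Vd)·f/(1−f), so D = Cmin,ss·Vd·(1−f)/f.
D = 8 × 200 × (1−f)/f ≈ 8 × 200 × 1.87550 ≈ 3000.80 mg.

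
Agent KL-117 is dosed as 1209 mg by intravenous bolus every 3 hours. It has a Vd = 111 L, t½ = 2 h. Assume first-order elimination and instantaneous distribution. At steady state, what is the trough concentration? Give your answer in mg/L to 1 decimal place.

k = ln2/t½ = ln2/2 ≈ 0.346574 h⁻¹; fraction remaining f = e^(−kτ) = e^(−0.346574×3) ≈ 0.3536.
Accumulation ratio R = 1/(1 − f) ≈ 1/0.6464 ≈ 1.5470.
Each bolus raises the concentration by D/Vd = 1209/111 ≈ 10.892 mg/L.
Cmax,ss = C₀/(1 − f) ≈ 10.892/0.6464 ≈ 16.850 mg/L.
One interval later, Cmin,ss = Cmax,ss·e^(−kτ) ≈ 16.850 × 0.3536 ≈ 5.958 mg/L.

6.0 mg/L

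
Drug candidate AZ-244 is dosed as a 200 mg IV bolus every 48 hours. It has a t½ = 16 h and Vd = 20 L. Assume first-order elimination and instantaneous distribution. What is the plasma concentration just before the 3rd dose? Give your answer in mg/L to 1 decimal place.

f = (1/2)^(τ/t½) = (1/2)^(48/16) ≈ 0.1250.
C₀ = D/Vd = 200/20 ≈ 10.000 mg/L.
Before the 3rd dose, 2 doses have been given. Superposition: Cmin = C₀·(f + f²).
≈ 10.000 × (0.1250 + 0.0156) ≈ 10.000 × 0.1406 ≈ 1.406 mg/L.

1.4 mg/L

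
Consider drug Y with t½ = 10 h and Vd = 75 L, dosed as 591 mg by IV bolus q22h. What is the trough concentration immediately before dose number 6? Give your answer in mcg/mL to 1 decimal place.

f = (1/2)^(τ/t½) = (1/2)^(22/10) ≈ 0.2176.
C₀ = D/Vd = 591/75 ≈ 7.880 mcg/mL.
Before the 6th dose, 5 doses have been given. Superposition: Cmin = C₀·(f + f² + … + f^5).
≈ 7.880 × (0.2176 + 0.0473 + 0.0103 + 0.0022 + 0.0005) ≈ 7.880 × 0.2779 ≈ 2.190 mcg/mL.

2.2 mcg/mL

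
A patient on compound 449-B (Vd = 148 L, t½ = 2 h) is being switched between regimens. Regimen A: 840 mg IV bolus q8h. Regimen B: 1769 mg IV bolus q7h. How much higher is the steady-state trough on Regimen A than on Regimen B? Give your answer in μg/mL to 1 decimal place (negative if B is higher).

Regimen A: f = (1/2)^(8/2) ≈ 0.0625; Cmin,ss = (840/148)·f/(1−f) ≈ 0.378 μg/mL.
Regimen B: f = (1/2)^(7/2) ≈ 0.0884; Cmin,ss = (1769/148)·f/(1−f) ≈ 1.159 μg/mL.
Difference ≈ 0.378 − 1.159 ≈ -0.781 μg/mL.

-0.8 μg/mL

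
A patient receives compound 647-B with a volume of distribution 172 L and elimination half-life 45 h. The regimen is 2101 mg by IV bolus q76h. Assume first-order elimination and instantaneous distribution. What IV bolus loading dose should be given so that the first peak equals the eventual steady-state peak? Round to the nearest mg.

f = (1/2)^(76/45) ≈ 0.310166; accumulation ratio R = 1/(1−f) ≈ 1.44962.
Loading dose to hit Cmax,ss on first dose: D_load = D_maint·R ≈ 2101 × 1.44962 ≈ 3045.65 mg.

3046 mg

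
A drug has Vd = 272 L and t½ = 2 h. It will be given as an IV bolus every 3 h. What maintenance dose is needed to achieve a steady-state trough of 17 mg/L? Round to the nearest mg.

τ/t½ = 3/2 ≈ 1.5, so f = (1/2)^(3/2) ≈ 0.353553.
Cmin,ss = (D/Vd)·f/(1−f), so D = Cmin,ss·Vd·(1−f)/f.
D = 17 × 272 × (1−f)/f ≈ 17 × 272 × 1.82843 ≈ 8454.66 mg.

8455 mg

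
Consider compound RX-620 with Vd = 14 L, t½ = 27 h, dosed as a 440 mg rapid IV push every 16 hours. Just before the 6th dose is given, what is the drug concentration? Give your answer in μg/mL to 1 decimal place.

53.9 μg/mL

f = (1/2)^(τ/t½) = (1/2)^(16/27) ≈ 0.6632.
C₀ = D/Vd = 440/14 ≈ 31.429 μg/mL.
Before the 6th dose, 5 doses have been given. Superposition: Cmin = C₀·(f + f² + … + f^5).
≈ 31.429 × (0.6632 + 0.4398 + 0.2917 + 0.1935 + 0.1283) ≈ 31.429 × 1.7165 ≈ 53.948 μg/mL.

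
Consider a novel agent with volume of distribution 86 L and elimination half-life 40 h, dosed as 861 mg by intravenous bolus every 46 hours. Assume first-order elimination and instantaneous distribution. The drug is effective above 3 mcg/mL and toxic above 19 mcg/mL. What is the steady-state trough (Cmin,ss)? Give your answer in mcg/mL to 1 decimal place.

8.2 mcg/mL

k = ln2/t½ = ln2/40 ≈ 0.017329 h⁻¹; fraction remaining f = e^(−kτ) = e^(−0.017329×46) ≈ 0.4506.
Each bolus raises the concentration by D/Vd = 861/86 ≈ 10.012 mcg/mL.
Steady-state trough Cmin,ss = C₀·f/(1−f) ≈ 10.012 × 0.4506/0.5494 ≈ 8.212 mcg/mL.
Trough 8.2 mcg/mL vs MEC 3 mcg/mL: adequate.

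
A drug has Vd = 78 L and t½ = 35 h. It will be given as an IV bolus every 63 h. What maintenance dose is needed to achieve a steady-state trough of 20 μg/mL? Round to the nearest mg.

τ/t½ = 63/35 ≈ 1.8, so f = (1/2)^(63/35) ≈ 0.287175.
Cmin,ss = (D/Vd)·f/(1−f), so D = Cmin,ss·Vd·(1−f)/f.
D = 20 × 78 × (1−f)/f ≈ 20 × 78 × 2.48220 ≈ 3872.23 mg.

3872 mg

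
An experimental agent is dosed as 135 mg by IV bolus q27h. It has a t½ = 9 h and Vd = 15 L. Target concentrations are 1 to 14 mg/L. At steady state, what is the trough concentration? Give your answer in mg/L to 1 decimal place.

1.3 mg/L

The dosing interval is 3 half-lives, so f = 2^(−3) = 0.125.
Accumulation ratio R = 1/(1 − f) = 1/0.875 = 8/7.
Single-dose peak C₀ = D/Vd = 135/15 = 9 mg/L.
Steady-state peak Cmax,ss = C₀·R = 9 × 8/7 ≈ 10.286 mg/L.
Steady-state trough Cmin,ss = Cmax,ss·f ≈ 10.286 × 0.125 ≈ 1.286 mg/L.
Trough 1.3 mg/L vs MEC 1 mg/L: adequate.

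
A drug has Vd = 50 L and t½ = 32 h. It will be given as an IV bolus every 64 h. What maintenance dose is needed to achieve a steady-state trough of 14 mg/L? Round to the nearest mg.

τ/t½ = 64/32 ≈ 2, so f = (1/2)^(64/32) ≈ 0.250000.
Cmin,ss = (D/Vd)·f/(1−f), so D = Cmin,ss·Vd·(1−f)/f.
D = 14 × 50 × (1−f)/f ≈ 14 × 50 × 3.00000 ≈ 2100.00 mg.

2100 mg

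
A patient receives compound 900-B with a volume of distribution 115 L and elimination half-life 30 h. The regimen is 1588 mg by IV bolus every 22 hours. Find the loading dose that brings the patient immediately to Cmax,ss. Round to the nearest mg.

3985 mg

f = (1/2)^(22/30) ≈ 0.601513; accumulation ratio R = 1/(1−f) ≈ 2.50949.
Loading dose to hit Cmax,ss on first dose: D_load = D_maint·R ≈ 1588 × 2.50949 ≈ 3985.07 mg.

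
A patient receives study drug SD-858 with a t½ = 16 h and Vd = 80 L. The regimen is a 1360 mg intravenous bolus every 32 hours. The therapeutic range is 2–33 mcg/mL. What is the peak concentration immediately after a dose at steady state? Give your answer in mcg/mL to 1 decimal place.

22.7 mcg/mL

τ = 32 h = 2 half-lives, so f = (1/2)^2 = 0.25.
Accumulation ratio R = 1/(1 − f) = 1/0.75 = 4/3.
Single-dose peak C₀ = D/Vd = 1360/80 = 17 mcg/mL.
Steady-state peak Cmax,ss = C₀·R = 17 × 4/3 ≈ 22.667 mcg/mL.
Peak 22.7 mcg/mL vs MTC 33 mcg/mL: below toxic threshold.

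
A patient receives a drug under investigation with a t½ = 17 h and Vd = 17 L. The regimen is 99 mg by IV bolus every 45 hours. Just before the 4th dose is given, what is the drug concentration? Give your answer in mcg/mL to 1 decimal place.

1.1 mcg/mL

f = (1/2)^(τ/t½) = (1/2)^(45/17) ≈ 0.1596.
C₀ = D/Vd = 99/17 ≈ 5.824 mcg/mL.
Before the 4th dose, 3 doses have been given. Superposition: Cmin = C₀·(f + f² + … + f^3).
≈ 5.824 × (0.1596 + 0.0255 + 0.0041) ≈ 5.824 × 0.1892 ≈ 1.102 mcg/mL.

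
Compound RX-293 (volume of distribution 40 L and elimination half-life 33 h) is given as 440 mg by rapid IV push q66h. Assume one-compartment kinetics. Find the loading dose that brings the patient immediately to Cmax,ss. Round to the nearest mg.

f = (1/2)^(66/33) ≈ 0.250000; accumulation ratio R = 1/(1−f) ≈ 1.33333.
Loading dose to hit Cmax,ss on first dose: D_load = D_maint·R ≈ 440 × 1.33333 ≈ 586.67 mg.

587 mg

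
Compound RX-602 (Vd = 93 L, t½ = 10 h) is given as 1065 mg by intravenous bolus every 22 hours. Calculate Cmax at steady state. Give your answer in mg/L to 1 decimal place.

k = ln2/t½ = ln2/10 ≈ 0.069315 h⁻¹; fraction remaining f = e^(−kτ) = e^(−0.069315×22) ≈ 0.2176.
At steady state, accumulation factor R = 1/(1 − e^(−kτ)) ≈ 1.2781.
Each bolus raises the concentration by D/Vd = 1065/93 ≈ 11.452 mg/L.
Cmax,ss = C₀/(1 − f) ≈ 11.452/0.7824 ≈ 14.637 mg/L.

14.6 mg/L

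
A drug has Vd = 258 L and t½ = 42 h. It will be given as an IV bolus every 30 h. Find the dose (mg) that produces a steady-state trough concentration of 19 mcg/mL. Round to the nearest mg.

τ/t½ = 30/42 ≈ 0.71429, so f = (1/2)^(30/42) ≈ 0.609507.
Cmin,ss = (D/Vd)·f/(1−f), so D = Cmin,ss·Vd·(1−f)/f.
D = 19 × 258 × (1−f)/f ≈ 19 × 258 × 0.64067 ≈ 3140.56 mg.

3141 mg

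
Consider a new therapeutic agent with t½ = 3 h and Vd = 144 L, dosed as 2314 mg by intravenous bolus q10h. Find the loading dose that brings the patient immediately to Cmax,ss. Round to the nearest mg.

f = (1/2)^(10/3) ≈ 0.099213; accumulation ratio R = 1/(1−f) ≈ 1.11014.
Loading dose to hit Cmax,ss on first dose: D_load = D_maint·R ≈ 2314 × 1.11014 ≈ 2568.86 mg.

2569 mg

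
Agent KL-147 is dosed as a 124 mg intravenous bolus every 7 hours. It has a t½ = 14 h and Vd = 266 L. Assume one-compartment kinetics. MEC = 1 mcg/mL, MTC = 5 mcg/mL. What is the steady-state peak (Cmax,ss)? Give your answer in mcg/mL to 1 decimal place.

τ/t½ = 7/14 ≈ 0.5, so fraction remaining f = (1/2)^(7/14) ≈ 0.7071.
At steady state, accumulation factor R = 1/(1 − e^(−kτ)) ≈ 3.4141.
Single-dose peak C₀ = D/Vd = 124/266 ≈ 0.466 mcg/mL.
Cmax,ss = C₀/(1 − f) ≈ 0.466/0.2929 ≈ 1.591 mcg/mL.
Peak 1.6 mcg/mL vs MTC 5 mcg/mL: below toxic threshold.

1.6 mcg/mL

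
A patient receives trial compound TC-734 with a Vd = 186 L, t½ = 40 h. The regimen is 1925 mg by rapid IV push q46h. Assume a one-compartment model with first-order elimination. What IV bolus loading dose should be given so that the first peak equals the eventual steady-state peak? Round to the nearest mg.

3504 mg

f = (1/2)^(46/40) ≈ 0.450625; accumulation ratio R = 1/(1−f) ≈ 1.82025.
Loading dose to hit Cmax,ss on first dose: D_load = D_maint·R ≈ 1925 × 1.82025 ≈ 3503.98 mg.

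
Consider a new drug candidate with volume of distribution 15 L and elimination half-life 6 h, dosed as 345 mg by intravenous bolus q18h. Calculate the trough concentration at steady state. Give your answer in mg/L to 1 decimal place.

3.3 mg/L

The dosing interval is 3 half-lives, so f = 2^(−3) = 0.125.
At steady state, R = 1/(1 − 0.125) = 8/7.
Single-dose peak C₀ = D/Vd = 345/15 = 23 mg/L.
Steady-state peak Cmax,ss = C₀·R = 23 × 8/7 ≈ 26.286 mg/L.
Steady-state trough Cmin,ss = Cmax,ss·f ≈ 26.286 × 0.125 ≈ 3.286 mg/L.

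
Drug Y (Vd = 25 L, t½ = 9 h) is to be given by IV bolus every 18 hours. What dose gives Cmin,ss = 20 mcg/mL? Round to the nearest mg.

τ/t½ = 18/9 ≈ 2, so f = (1/2)^(18/9) ≈ 0.250000.
Cmin,ss = (D/Vd)·f/(1−f), so D = Cmin,ss·Vd·(1−f)/f.
D = 20 × 25 × (1−f)/f ≈ 20 × 25 × 3.00000 ≈ 1500.00 mg.

1500 mg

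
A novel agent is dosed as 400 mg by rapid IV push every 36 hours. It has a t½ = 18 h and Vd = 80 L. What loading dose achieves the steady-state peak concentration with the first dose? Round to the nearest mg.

f = (1/2)^(36/18) ≈ 0.250000; accumulation ratio R = 1/(1−f) ≈ 1.33333.
Loading dose to hit Cmax,ss on first dose: D_load = D_maint·R ≈ 400 × 1.33333 ≈ 533.33 mg.

533 mg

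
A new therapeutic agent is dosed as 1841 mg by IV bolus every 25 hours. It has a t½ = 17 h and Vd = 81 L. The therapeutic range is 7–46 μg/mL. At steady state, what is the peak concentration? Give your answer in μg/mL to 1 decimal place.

τ/t½ = 25/17 ≈ 1.4706, so fraction remaining f = (1/2)^(25/17) ≈ 0.3608.
Accumulation ratio R = 1/(1 − f) ≈ 1/0.6392 ≈ 1.5645.
Single-dose peak C₀ = D/Vd = 1841/81 ≈ 22.728 μg/mL.
Steady-state peak Cmax,ss = C₀·R ≈ 22.728 × 1.5645 ≈ 35.558 μg/mL.
Peak 35.6 μg/mL vs MTC 46 μg/mL: below toxic threshold.

35.6 μg/mL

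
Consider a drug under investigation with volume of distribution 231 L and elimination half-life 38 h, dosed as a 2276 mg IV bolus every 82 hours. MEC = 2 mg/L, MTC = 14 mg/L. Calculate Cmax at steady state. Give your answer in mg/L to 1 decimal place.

12.7 mg/L

Over one 82-h interval, 82/38 ≈ 2.1579 half-lives elapse, leaving f ≈ 0.2241 of each dose.
Accumulation ratio R = 1/(1 − f) ≈ 1/0.7759 ≈ 1.2888.
Each bolus raises the concentration by D/Vd = 2276/231 ≈ 9.853 mg/L.
Steady-state peak Cmax,ss = C₀·R ≈ 9.853 × 1.2888 ≈ 12.699 mg/L.
Peak 12.7 mg/L vs MTC 14 mg/L: below toxic threshold.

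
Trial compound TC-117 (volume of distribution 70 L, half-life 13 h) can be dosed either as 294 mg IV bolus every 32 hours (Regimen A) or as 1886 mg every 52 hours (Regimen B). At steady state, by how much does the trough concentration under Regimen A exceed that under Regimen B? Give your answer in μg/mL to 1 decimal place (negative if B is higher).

-0.9 μg/mL

Regimen A: f = (1/2)^(32/13) ≈ 0.1816; Cmin,ss = (294/70)·f/(1−f) ≈ 0.932 μg/mL.
Regimen B: f = (1/2)^(52/13) ≈ 0.0625; Cmin,ss = (1886/70)·f/(1−f) ≈ 1.796 μg/mL.
Difference ≈ 0.932 − 1.796 ≈ -0.864 μg/mL.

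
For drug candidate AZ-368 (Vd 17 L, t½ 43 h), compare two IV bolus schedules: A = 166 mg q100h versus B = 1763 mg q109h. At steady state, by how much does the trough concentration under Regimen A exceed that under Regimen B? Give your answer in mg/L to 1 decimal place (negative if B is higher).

-19.2 mg/L

Regimen A: f = (1/2)^(100/43) ≈ 0.1995; Cmin,ss = (166/17)·f/(1−f) ≈ 2.434 mg/L.
Regimen B: f = (1/2)^(109/43) ≈ 0.1726; Cmin,ss = (1763/17)·f/(1−f) ≈ 21.634 mg/L.
Difference ≈ 2.434 − 21.634 ≈ -19.200 mg/L.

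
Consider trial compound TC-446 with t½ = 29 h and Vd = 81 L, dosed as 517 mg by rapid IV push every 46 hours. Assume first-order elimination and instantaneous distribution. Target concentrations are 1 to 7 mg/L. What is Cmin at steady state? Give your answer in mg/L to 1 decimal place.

Over one 46-h interval, 46/29 ≈ 1.5862 half-lives elapse, leaving f ≈ 0.3330 of each dose.
Each bolus raises the concentration by D/Vd = 517/81 ≈ 6.383 mg/L.
Steady-state trough Cmin,ss = C₀·f/(1−f) ≈ 6.383 × 0.3330/0.6670 ≈ 3.187 mg/L.
Trough 3.2 mg/L vs MEC 1 mg/L: adequate.

3.2 mg/L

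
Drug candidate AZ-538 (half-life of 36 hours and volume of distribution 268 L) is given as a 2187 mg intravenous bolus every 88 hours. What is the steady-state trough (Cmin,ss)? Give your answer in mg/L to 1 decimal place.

1.8 mg/L

k = ln2/t½ = ln2/36 ≈ 0.019254 h⁻¹; fraction remaining f = e^(−kτ) = e^(−0.019254×88) ≈ 0.1837.
Single-dose peak C₀ = D/Vd = 2187/268 ≈ 8.160 mg/L.
Steady-state trough Cmin,ss = C₀·f/(1−f) ≈ 8.160 × 0.1837/0.8163 ≈ 1.836 mg/L.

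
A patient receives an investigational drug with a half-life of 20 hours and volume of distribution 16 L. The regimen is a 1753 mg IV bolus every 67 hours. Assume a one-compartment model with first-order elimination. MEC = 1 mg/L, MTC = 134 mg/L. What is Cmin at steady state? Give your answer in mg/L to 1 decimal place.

k = ln2/t½ = ln2/20 ≈ 0.034657 h⁻¹; fraction remaining f = e^(−kτ) = e^(−0.034657×67) ≈ 0.0981.
At steady state, accumulation factor R = 1/(1 − e^(−kτ)) ≈ 1.1088.
Single-dose peak C₀ = D/Vd = 1753/16 ≈ 109.562 mg/L.
Steady-state peak Cmax,ss = C₀·R ≈ 109.562 × 1.1088 ≈ 121.482 mg/L.
One interval later, Cmin,ss = Cmax,ss·e^(−kτ) ≈ 121.482 × 0.0981 ≈ 11.917 mg/L.
Trough 11.9 mg/L vs MEC 1 mg/L: adequate.

11.9 mg/L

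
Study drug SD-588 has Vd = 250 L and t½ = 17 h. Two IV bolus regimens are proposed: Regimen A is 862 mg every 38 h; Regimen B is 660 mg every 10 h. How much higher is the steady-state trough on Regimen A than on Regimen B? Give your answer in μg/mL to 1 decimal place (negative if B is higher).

Regimen A: f = (1/2)^(38/17) ≈ 0.2124; Cmin,ss = (862/250)·f/(1−f) ≈ 0.930 μg/mL.
Regimen B: f = (1/2)^(10/17) ≈ 0.6652; Cmin,ss = (660/250)·f/(1−f) ≈ 5.245 μg/mL.
Difference ≈ 0.930 − 5.245 ≈ -4.315 μg/mL.

-4.3 μg/mL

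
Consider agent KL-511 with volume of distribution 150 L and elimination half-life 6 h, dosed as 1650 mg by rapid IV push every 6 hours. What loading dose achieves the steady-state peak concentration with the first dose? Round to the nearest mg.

f = (1/2)^(6/6) ≈ 0.500000; accumulation ratio R = 1/(1−f) ≈ 2.00000.
Loading dose to hit Cmax,ss on first dose: D_load = D_maint·R ≈ 1650 × 2.00000 ≈ 3300.00 mg.

3300 mg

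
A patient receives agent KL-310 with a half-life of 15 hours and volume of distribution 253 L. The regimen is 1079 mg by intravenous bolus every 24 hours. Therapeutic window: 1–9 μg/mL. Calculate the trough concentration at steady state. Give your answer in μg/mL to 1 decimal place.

k = ln2/t½ = ln2/15 ≈ 0.046210 h⁻¹; fraction remaining f = e^(−kτ) = e^(−0.046210×24) ≈ 0.3299.
Single-dose peak C₀ = D/Vd = 1079/253 ≈ 4.265 μg/mL.
Steady-state trough Cmin,ss = C₀·f/(1−f) ≈ 4.265 × 0.3299/0.6701 ≈ 2.100 μg/mL.
Trough 2.1 μg/mL vs MEC 1 μg/mL: adequate.

2.1 μg/mL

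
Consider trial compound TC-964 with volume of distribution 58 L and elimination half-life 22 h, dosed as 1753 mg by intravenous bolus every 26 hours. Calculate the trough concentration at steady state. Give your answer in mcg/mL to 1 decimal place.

τ/t½ = 26/22 ≈ 1.1818, so fraction remaining f = (1/2)^(26/22) ≈ 0.4408.
Single-dose peak C₀ = D/Vd = 1753/58 ≈ 30.224 mcg/mL.
Steady-state trough Cmin,ss = C₀·f/(1−f) ≈ 30.224 × 0.4408/0.5592 ≈ 23.825 mcg/mL.

23.8 mcg/mL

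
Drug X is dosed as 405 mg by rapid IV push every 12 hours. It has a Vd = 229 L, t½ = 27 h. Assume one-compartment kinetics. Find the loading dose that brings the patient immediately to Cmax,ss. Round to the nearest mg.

1528 mg

f = (1/2)^(12/27) ≈ 0.734867; accumulation ratio R = 1/(1−f) ≈ 3.77169.
Loading dose to hit Cmax,ss on first dose: D_load = D_maint·R ≈ 405 × 3.77169 ≈ 1527.53 mg.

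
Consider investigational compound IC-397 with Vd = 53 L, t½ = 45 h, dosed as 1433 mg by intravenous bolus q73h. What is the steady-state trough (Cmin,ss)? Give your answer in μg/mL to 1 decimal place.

Over one 73-h interval, 73/45 ≈ 1.6222 half-lives elapse, leaving f ≈ 0.3248 of each dose.
Single-dose peak C₀ = D/Vd = 1433/53 ≈ 27.038 μg/mL.
Steady-state trough Cmin,ss = C₀·f/(1−f) ≈ 27.038 × 0.3248/0.6752 ≈ 13.006 μg/mL.

13.0 μg/mL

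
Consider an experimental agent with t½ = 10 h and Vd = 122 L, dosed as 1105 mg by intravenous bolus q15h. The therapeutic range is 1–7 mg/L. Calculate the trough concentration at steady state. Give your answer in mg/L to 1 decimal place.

5.0 mg/L

Over one 15-h interval, 15/10 ≈ 1.5 half-lives elapse, leaving f ≈ 0.3536 of each dose.
Each bolus raises the concentration by D/Vd = 1105/122 ≈ 9.057 mg/L.
Steady-state trough Cmin,ss = C₀·f/(1−f) ≈ 9.057 × 0.3536/0.6464 ≈ 4.954 mg/L.
Trough 5.0 mg/L vs MEC 1 mg/L: adequate.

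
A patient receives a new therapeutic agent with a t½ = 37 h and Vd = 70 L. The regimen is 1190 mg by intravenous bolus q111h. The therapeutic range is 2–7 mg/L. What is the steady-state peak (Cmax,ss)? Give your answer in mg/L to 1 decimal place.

19.4 mg/L

τ = 111 h = 3 half-lives, so f = (1/2)^3 = 0.125.
At steady state, R = 1/(1 − 0.125) = 8/7.
Single-dose peak C₀ = D/Vd = 1190/70 = 17 mg/L.
Steady-state peak Cmax,ss = C₀·R = 17 × 8/7 ≈ 19.429 mg/L.
Peak 19.4 mg/L vs MTC 7 mg/L: exceeds toxic threshold.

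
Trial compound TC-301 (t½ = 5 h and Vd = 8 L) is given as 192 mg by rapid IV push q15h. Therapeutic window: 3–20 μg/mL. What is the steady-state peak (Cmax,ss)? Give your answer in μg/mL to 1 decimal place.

The dosing interval is 3 half-lives, so f = 2^(−3) = 0.125.
Accumulation ratio R = 1/(1 − f) = 1/0.875 = 8/7.
Single-dose peak C₀ = D/Vd = 192/8 = 24 μg/mL.
Steady-state peak Cmax,ss = C₀·R = 24 × 8/7 ≈ 27.429 μg/mL.
Peak 27.4 μg/mL vs MTC 20 μg/mL: exceeds toxic threshold.

27.4 μg/mL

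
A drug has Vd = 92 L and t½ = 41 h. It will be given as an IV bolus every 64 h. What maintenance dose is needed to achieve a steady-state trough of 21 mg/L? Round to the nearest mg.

3768 mg

τ/t½ = 64/41 ≈ 1.561, so f = (1/2)^(64/41) ≈ 0.338922.
Cmin,ss = (D/Vd)·f/(1−f), so D = Cmin,ss·Vd·(1−f)/f.
D = 21 × 92 × (1−f)/f ≈ 21 × 92 × 1.95053 ≈ 3768.42 mg.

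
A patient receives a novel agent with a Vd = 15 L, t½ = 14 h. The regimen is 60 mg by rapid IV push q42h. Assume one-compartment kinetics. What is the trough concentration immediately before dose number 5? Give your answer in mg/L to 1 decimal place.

f = (1/2)^(τ/t½) = (1/2)^(42/14) ≈ 0.1250.
C₀ = D/Vd = 60/15 ≈ 4.000 mg/L.
Before the 5th dose, 4 doses have been given. Superposition: Cmin = C₀·(f + f² + … + f^4).
≈ 4.000 × (0.1250 + 0.0156 + 0.0020 + 0.0002) ≈ 4.000 × 0.1428 ≈ 0.571 mg/L.

0.6 mg/L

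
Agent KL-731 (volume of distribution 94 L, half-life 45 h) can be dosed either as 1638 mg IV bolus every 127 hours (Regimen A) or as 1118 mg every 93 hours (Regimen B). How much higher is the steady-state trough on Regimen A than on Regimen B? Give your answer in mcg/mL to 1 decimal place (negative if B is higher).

-0.9 mcg/mL

Regimen A: f = (1/2)^(127/45) ≈ 0.1414; Cmin,ss = (1638/94)·f/(1−f) ≈ 2.870 mcg/mL.
Regimen B: f = (1/2)^(93/45) ≈ 0.2387; Cmin,ss = (1118/94)·f/(1−f) ≈ 3.729 mcg/mL.
Difference ≈ 2.870 − 3.729 ≈ -0.859 mcg/mL.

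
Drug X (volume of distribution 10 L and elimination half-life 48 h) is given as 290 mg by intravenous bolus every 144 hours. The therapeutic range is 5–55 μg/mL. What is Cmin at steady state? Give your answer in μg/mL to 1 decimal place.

4.1 μg/mL

The dosing interval is 3 half-lives, so f = 2^(−3) = 0.125.
At steady state, R = 1/(1 − 0.125) = 8/7.
Single-dose peak C₀ = D/Vd = 290/10 = 29 μg/mL.
Steady-state peak Cmax,ss = C₀·R = 29 × 8/7 ≈ 33.143 μg/mL.
Steady-state trough Cmin,ss = Cmax,ss·f ≈ 33.143 × 0.125 ≈ 4.143 μg/mL.
Trough 4.1 μg/mL vs MEC 5 μg/mL: subtherapeutic.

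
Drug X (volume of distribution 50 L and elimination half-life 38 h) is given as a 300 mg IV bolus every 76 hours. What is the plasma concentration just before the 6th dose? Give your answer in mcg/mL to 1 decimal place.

f = (1/2)^(τ/t½) = (1/2)^(76/38) ≈ 0.2500.
C₀ = D/Vd = 300/50 ≈ 6.000 mcg/mL.
Before the 6th dose, 5 doses have been given. Superposition: Cmin = C₀·(f + f² + … + f^5).
≈ 6.000 × (0.2500 + 0.0625 + 0.0156 + 0.0039 + 0.0010) ≈ 6.000 × 0.3330 ≈ 1.998 mcg/mL.

2.0 mcg/mL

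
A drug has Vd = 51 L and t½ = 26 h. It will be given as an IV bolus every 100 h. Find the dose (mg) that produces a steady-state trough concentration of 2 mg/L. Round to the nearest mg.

1365 mg

τ/t½ = 100/26 ≈ 3.8462, so f = (1/2)^(100/26) ≈ 0.069533.
Cmin,ss = (D/Vd)·f/(1−f), so D = Cmin,ss·Vd·(1−f)/f.
D = 2 × 51 × (1−f)/f ≈ 2 × 51 × 13.38166 ≈ 1364.93 mg.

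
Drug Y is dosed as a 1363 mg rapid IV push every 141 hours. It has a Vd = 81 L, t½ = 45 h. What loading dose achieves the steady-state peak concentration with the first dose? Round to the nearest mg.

f = (1/2)^(141/45) ≈ 0.113965; accumulation ratio R = 1/(1−f) ≈ 1.12862.
Loading dose to hit Cmax,ss on first dose: D_load = D_maint·R ≈ 1363 × 1.12862 ≈ 1538.31 mg.

1538 mg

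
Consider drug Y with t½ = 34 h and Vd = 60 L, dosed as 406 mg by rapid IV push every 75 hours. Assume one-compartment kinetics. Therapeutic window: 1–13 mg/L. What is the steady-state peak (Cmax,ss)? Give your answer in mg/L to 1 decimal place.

Over one 75-h interval, 75/34 ≈ 2.2059 half-lives elapse, leaving f ≈ 0.2168 of each dose.
Accumulation ratio R = 1/(1 − f) ≈ 1/0.7832 ≈ 1.2768.
Single-dose peak C₀ = D/Vd = 406/60 ≈ 6.767 mg/L.
Steady-state peak Cmax,ss = C₀·R ≈ 6.767 × 1.2768 ≈ 8.640 mg/L.
Peak 8.6 mg/L vs MTC 13 mg/L: below toxic threshold.

8.6 mg/L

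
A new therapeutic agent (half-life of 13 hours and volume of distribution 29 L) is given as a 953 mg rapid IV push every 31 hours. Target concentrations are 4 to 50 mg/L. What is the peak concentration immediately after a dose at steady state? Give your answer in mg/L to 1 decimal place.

τ/t½ = 31/13 ≈ 2.3846, so fraction remaining f = (1/2)^(31/13) ≈ 0.1915.
Accumulation ratio R = 1/(1 − f) ≈ 1/0.8085 ≈ 1.2369.
Each bolus raises the concentration by D/Vd = 953/29 ≈ 32.862 mg/L.
Steady-state peak Cmax,ss = C₀·R ≈ 32.862 × 1.2369 ≈ 40.647 mg/L.
Peak 40.6 mg/L vs MTC 50 mg/L: below toxic threshold.

40.6 mg/L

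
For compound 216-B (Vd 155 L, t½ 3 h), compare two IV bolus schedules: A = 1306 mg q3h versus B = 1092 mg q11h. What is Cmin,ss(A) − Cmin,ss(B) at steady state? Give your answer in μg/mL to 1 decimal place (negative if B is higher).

Regimen A: f = (1/2)^(3/3) ≈ 0.5000; Cmin,ss = (1306/155)·f/(1−f) ≈ 8.426 μg/mL.
Regimen B: f = (1/2)^(11/3) ≈ 0.0787; Cmin,ss = (1092/155)·f/(1−f) ≈ 0.602 μg/mL.
Difference ≈ 8.426 − 0.602 ≈ 7.824 μg/mL.

7.8 μg/mL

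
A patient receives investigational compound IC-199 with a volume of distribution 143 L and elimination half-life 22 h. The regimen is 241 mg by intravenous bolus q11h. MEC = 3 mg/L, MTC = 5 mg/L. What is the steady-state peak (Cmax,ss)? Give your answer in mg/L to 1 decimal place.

τ/t½ = 11/22 ≈ 0.5, so fraction remaining f = (1/2)^(11/22) ≈ 0.7071.
Accumulation ratio R = 1/(1 − f) ≈ 1/0.2929 ≈ 3.4141.
Single-dose peak C₀ = D/Vd = 241/143 ≈ 1.685 mg/L.
Steady-state peak Cmax,ss = C₀·R ≈ 1.685 × 3.4141 ≈ 5.753 mg/L.
Peak 5.8 mg/L vs MTC 5 mg/L: exceeds toxic threshold.

5.8 mg/L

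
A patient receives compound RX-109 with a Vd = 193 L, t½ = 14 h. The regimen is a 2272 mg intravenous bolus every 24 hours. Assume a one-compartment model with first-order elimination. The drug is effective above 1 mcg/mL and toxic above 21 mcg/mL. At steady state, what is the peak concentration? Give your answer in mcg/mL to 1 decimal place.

16.9 mcg/mL

τ/t½ = 24/14 ≈ 1.7143, so fraction remaining f = (1/2)^(24/14) ≈ 0.3048.
At steady state, accumulation factor R = 1/(1 − e^(−kτ)) ≈ 1.4384.
Single-dose peak C₀ = D/Vd = 2272/193 ≈ 11.772 mcg/mL.
Steady-state peak Cmax,ss = C₀·R ≈ 11.772 × 1.4384 ≈ 16.933 mcg/mL.
Peak 16.9 mcg/mL vs MTC 21 mcg/mL: below toxic threshold.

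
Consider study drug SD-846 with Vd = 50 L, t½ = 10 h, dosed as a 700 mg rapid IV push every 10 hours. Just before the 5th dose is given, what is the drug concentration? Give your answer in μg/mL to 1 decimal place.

13.1 μg/mL

f = (1/2)^(τ/t½) = (1/2)^(10/10) ≈ 0.5000.
C₀ = D/Vd = 700/50 ≈ 14.000 μg/mL.
Before the 5th dose, 4 doses have been given. Superposition: Cmin = C₀·(f + f² + … + f^4).
≈ 14.000 × (0.5000 + 0.2500 + 0.1250 + 0.0625) ≈ 14.000 × 0.9375 ≈ 13.125 μg/mL.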